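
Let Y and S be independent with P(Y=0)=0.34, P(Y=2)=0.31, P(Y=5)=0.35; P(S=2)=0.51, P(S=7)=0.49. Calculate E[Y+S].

6.82

E[Y+S] = Σ_y Σ_s (y+s) · P(Y=y)P(S=s)
 = 2·0.1734 + 7·0.1666 + 4·0.1581 + 9·0.1519 + 7·0.1785 + 12·0.1715
 = 0.3468 + 1.1662 + 0.6324 + 1.3671 + 1.2495 + 2.058
 = 6.82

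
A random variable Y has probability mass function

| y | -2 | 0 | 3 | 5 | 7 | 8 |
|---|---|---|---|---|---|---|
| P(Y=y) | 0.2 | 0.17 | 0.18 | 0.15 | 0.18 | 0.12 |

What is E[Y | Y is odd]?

5

P(Y is odd) = 0.18 + 0.15 + 0.18 = 0.51.
E[Y | Y is odd] = [3·0.18 + 5·0.15 + 7·0.18] / 0.51
 = 2.55 / 0.51
 = 5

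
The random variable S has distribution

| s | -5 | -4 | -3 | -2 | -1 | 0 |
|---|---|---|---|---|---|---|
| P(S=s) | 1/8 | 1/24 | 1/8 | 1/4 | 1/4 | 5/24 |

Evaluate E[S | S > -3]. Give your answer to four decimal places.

P(S > -3) = 1/4 + 1/4 + 5/24 = 17/24.
E[S | S > -3] = [(-2)·1/4 + (-1)·1/4 + 0·5/24] / (17/24)
 = -3/4 / (17/24)
 = -18/17

-1.0588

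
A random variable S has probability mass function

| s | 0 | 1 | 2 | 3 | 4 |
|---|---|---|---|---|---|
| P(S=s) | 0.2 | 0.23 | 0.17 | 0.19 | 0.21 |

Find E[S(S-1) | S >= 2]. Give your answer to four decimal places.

P(S >= 2) = 0.17 + 0.19 + 0.21 = 0.57.
E[S(S-1) | S >= 2] = [2·0.17 + 6·0.19 + 12·0.21] / 0.57
 = 4 / 0.57
 = 400/57

7.0175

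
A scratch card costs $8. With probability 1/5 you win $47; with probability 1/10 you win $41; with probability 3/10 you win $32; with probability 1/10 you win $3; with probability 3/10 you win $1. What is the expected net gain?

E[payout] = 47·1/5 + 41·1/10 + 32·3/10 + 3·1/10 + 1·3/10
 = 47/5 + 41/10 + 48/5 + 3/10 + 3/10
 = 237/10
Net = 237/10 - 8 = 157/10

15.7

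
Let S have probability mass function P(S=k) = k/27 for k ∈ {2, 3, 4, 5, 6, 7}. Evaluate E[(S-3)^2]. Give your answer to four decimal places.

E[(S-3)^2] = Σ (s-3)^2·P(S=s)
 = 1·2/27 + 0·1/9 + 1·4/27 + 4·5/27 + 9·2/9 + 16·7/27
 = 2/27 + 0 + 4/27 + 20/27 + 2 + 112/27
 = 64/9

7.1111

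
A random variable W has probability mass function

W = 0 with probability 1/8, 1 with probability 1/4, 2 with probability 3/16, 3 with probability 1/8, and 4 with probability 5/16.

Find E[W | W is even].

P(W is even) = 1/8 + 3/16 + 5/16 = 5/8.
E[W | W is even] = [0·1/8 + 2·3/16 + 4·5/16] / (5/8)
 = 13/8 / (5/8)
 = 13/5

2.6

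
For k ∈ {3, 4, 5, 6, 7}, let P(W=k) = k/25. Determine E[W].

E[W] = Σ w·P(W=w)
 = 3·3/25 + 4·4/25 + 5·1/5 + 6·6/25 + 7·7/25
 = 9/25 + 16/25 + 1 + 36/25 + 49/25
 = 27/5

5.4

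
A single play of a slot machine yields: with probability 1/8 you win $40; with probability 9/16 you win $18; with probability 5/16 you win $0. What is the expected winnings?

15.125

E[payout] = 40·1/8 + 18·9/16 + 0·5/16
 = 5 + 81/8 + 0
 = 121/8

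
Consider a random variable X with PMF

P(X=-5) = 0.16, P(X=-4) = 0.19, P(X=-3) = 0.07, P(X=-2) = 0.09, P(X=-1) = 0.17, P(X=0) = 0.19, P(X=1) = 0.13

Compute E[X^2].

E[X^2] = Σ x^2·P(X=x)
 = 25·0.16 + 16·0.19 + 9·0.07 + 4·0.09 + 1·0.17 + 0·0.19 + 1·0.13
 = 4 + 3.04 + 0.63 + 0.36 + 0.17 + 0 + 0.13
 = 8.33

8.33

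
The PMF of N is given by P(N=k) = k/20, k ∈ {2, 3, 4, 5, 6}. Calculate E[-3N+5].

-8.5

E[-3N+5] = Σ (-3n+5)·P(N=n)
 = (-1)·1/10 + (-4)·3/20 + (-7)·1/5 + (-10)·1/4 + (-13)·3/10
 = (-1/10) + (-3/5) + (-7/5) + (-5/2) + (-39/10)
 = -17/2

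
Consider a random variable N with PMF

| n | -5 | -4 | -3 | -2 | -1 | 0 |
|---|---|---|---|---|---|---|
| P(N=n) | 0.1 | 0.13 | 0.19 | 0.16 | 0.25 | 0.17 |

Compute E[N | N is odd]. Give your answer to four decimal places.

P(N is odd) = 0.1 + 0.19 + 0.25 = 0.54.
E[N | N is odd] = [(-5)·0.1 + (-3)·0.19 + (-1)·0.25] / 0.54
 = -1.32 / 0.54
 = -22/9

-2.4444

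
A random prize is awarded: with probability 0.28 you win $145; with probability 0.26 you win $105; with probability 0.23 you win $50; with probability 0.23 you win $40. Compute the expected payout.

E[payout] = 145·0.28 + 105·0.26 + 50·0.23 + 40·0.23
 = 40.6 + 27.3 + 11.5 + 9.2
 = 88.6

88.6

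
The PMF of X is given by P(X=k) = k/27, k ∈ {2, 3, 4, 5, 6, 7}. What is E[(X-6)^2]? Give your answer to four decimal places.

3.2222

E[(X-6)^2] = Σ (x-6)^2·P(X=x)
 = 16·2/27 + 9·1/9 + 4·4/27 + 1·5/27 + 0·2/9 + 1·7/27
 = 32/27 + 1 + 16/27 + 5/27 + 0 + 7/27
 = 29/9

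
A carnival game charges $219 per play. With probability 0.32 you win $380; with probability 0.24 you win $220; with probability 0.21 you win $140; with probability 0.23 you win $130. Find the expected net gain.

14.7

E[payout] = 380·0.32 + 220·0.24 + 140·0.21 + 130·0.23
 = 121.6 + 52.8 + 29.4 + 29.9
 = 233.7
Net = 233.7 - 219 = 14.7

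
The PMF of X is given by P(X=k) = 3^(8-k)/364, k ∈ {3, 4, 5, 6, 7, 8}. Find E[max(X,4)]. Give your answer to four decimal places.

4.1593

E[max(X,4)] = Σ max(x,4)·P(X=x)
 = 4·243/364 + 4·81/364 + 5·27/364 + 6·9/364 + 7·3/364 + 8·1/364
 = 243/91 + 81/91 + 135/364 + 27/182 + 3/52 + 2/91
 = 757/182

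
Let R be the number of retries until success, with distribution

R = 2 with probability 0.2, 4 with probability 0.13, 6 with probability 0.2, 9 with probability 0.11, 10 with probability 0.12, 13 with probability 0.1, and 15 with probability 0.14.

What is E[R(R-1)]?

71.68

E[R(R-1)] = Σ r(r-1)·P(R=r)
 = 2·0.2 + 12·0.13 + 30·0.2 + 72·0.11 + 90·0.12 + 156·0.1 + 210·0.14
 = 0.4 + 1.56 + 6 + 7.92 + 10.8 + 15.6 + 29.4
 = 71.68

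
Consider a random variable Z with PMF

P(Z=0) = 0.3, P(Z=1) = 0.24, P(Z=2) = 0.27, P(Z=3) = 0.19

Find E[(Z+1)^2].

6.73

E[(Z+1)^2] = Σ (z+1)^2·P(Z=z)
 = 1·0.3 + 4·0.24 + 9·0.27 + 16·0.19
 = 0.3 + 0.96 + 2.43 + 3.04
 = 6.73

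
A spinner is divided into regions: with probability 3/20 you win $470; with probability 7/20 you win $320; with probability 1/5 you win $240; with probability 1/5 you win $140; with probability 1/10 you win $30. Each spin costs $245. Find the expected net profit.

16.5

E[payout] = 470·3/20 + 320·7/20 + 240·1/5 + 140·1/5 + 30·1/10
 = 141/2 + 112 + 48 + 28 + 3
 = 523/2
Net = 523/2 - 245 = 33/2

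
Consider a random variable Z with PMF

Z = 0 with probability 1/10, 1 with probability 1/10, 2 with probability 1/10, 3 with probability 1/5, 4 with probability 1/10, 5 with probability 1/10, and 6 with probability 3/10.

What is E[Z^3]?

E[Z^3] = Σ z^3·P(Z=z)
 = 0·1/10 + 1·1/10 + 8·1/10 + 27·1/5 + 64·1/10 + 125·1/10 + 216·3/10
 = 0 + 1/10 + 4/5 + 27/5 + 32/5 + 25/2 + 324/5
 = 90

90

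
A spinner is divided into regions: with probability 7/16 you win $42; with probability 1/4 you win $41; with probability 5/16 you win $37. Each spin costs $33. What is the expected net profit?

7.1875

E[payout] = 42·7/16 + 41·1/4 + 37·5/16
 = 147/8 + 41/4 + 185/16
 = 643/16
Net = 643/16 - 33 = 115/16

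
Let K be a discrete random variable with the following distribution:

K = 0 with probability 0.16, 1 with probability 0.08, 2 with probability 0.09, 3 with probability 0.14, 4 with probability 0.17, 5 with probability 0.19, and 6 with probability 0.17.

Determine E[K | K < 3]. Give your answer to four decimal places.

0.7879

P(K < 3) = 0.16 + 0.08 + 0.09 = 0.33.
E[K | K < 3] = [0·0.16 + 1·0.08 + 2·0.09] / 0.33
 = 0.26 / 0.33
 = 26/33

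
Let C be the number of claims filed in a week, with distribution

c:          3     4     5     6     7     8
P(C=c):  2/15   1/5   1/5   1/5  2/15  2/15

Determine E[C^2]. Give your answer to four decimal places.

E[C^2] = Σ c^2·P(C=c)
 = 9·2/15 + 16·1/5 + 25·1/5 + 36·1/5 + 49·2/15 + 64·2/15
 = 6/5 + 16/5 + 5 + 36/5 + 98/15 + 128/15
 = 95/3

31.6667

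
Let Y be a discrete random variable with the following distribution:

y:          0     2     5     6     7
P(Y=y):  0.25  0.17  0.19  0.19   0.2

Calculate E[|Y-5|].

2.35

E[|Y-5|] = Σ |y-5|·P(Y=y)
 = 5·0.25 + 3·0.17 + 0·0.19 + 1·0.19 + 2·0.2
 = 1.25 + 0.51 + 0 + 0.19 + 0.4
 = 2.35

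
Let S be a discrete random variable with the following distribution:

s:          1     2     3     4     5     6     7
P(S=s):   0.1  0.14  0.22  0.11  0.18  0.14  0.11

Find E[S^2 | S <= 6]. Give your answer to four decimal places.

15.6629

P(S <= 6) = 0.1 + 0.14 + 0.22 + 0.11 + 0.18 + 0.14 = 0.89.
E[S^2 | S <= 6] = [1·0.1 + 4·0.14 + 9·0.22 + 16·0.11 + 25·0.18 + 36·0.14] / 0.89
 = 13.94 / 0.89
 = 1394/89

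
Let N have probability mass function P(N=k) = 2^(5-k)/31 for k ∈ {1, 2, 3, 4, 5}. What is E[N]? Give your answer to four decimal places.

1.8387

E[N] = Σ n·P(N=n)
 = 1·16/31 + 2·8/31 + 3·4/31 + 4·2/31 + 5·1/31
 = 16/31 + 16/31 + 12/31 + 8/31 + 5/31
 = 57/31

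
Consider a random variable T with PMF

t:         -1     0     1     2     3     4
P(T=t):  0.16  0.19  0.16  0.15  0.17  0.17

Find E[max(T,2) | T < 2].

P(T < 2) = 0.16 + 0.19 + 0.16 = 0.51.
E[max(T,2) | T < 2] = [2·0.16 + 2·0.19 + 2·0.16] / 0.51
 = 1.02 / 0.51
 = 2

2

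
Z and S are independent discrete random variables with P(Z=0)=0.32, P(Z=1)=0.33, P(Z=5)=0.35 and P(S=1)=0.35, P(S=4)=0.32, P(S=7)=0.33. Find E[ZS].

8.1952

E[ZS] = Σ_z Σ_s zs · P(Z=z)P(S=s)
 = 0·0.112 + 0·0.1024 + 0·0.1056 + 1·0.1155 + 4·0.1056 + 7·0.1089 + 5·0.1225 + 20·0.112 + 35·0.1155
 = 0 + 0 + 0 + 0.1155 + 0.4224 + 0.7623 + 0.6125 + 2.24 + 4.0425
 = 8.1952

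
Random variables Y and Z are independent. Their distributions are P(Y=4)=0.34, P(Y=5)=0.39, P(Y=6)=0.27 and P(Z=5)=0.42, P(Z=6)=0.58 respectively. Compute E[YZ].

E[YZ] = Σ_y Σ_z yz · P(Y=y)P(Z=z)
 = 20·0.1428 + 24·0.1972 + 25·0.1638 + 30·0.2262 + 30·0.1134 + 36·0.1566
 = 2.856 + 4.7328 + 4.095 + 6.786 + 3.402 + 5.6376
 = 27.5094

27.5094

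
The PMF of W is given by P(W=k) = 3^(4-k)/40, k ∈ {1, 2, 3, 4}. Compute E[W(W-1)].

E[W(W-1)] = Σ w(w-1)·P(W=w)
 = 0·27/40 + 2·9/40 + 6·3/40 + 12·1/40
 = 0 + 9/20 + 9/20 + 3/10
 = 6/5

1.2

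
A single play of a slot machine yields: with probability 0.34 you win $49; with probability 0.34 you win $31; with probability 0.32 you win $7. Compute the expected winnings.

29.44

E[payout] = 49·0.34 + 31·0.34 + 7·0.32
 = 16.66 + 10.54 + 2.24
 = 29.44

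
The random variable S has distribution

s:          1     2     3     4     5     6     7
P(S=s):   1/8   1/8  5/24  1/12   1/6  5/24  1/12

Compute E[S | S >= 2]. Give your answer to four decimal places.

P(S >= 2) = 1/8 + 5/24 + 1/12 + 1/6 + 5/24 + 1/12 = 7/8.
E[S | S >= 2] = [2·1/8 + 3·5/24 + 4·1/12 + 5·1/6 + 6·5/24 + 7·1/12] / (7/8)
 = 31/8 / (7/8)
 = 31/7

4.4286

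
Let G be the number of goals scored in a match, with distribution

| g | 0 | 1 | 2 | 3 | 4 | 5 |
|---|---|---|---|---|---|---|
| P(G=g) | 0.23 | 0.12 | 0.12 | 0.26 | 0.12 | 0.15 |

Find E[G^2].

8.61

E[G^2] = Σ g^2·P(G=g)
 = 0·0.23 + 1·0.12 + 4·0.12 + 9·0.26 + 16·0.12 + 25·0.15
 = 0 + 0.12 + 0.48 + 2.34 + 1.92 + 3.75
 = 8.61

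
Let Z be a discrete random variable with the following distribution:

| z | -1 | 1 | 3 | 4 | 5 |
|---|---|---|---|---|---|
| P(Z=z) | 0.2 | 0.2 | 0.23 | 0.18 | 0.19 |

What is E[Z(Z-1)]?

7.74

E[Z(Z-1)] = Σ z(z-1)·P(Z=z)
 = 2·0.2 + 0·0.2 + 6·0.23 + 12·0.18 + 20·0.19
 = 0.4 + 0 + 1.38 + 2.16 + 3.8
 = 7.74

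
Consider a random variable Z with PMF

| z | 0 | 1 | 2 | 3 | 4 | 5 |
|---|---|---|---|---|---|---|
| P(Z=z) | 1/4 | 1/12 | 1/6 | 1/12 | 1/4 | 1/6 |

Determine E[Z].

2.5

E[Z] = Σ z·P(Z=z)
 = 0·1/4 + 1·1/12 + 2·1/6 + 3·1/12 + 4·1/4 + 5·1/6
 = 0 + 1/12 + 1/3 + 1/4 + 1 + 5/6
 = 5/2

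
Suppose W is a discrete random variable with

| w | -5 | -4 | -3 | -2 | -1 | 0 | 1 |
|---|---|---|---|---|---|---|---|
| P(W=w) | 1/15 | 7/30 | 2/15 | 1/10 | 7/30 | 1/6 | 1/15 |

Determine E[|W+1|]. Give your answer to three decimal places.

E[|W+1|] = Σ |w+1|·P(W=w)
 = 4·1/15 + 3·7/30 + 2·2/15 + 1·1/10 + 0·7/30 + 1·1/6 + 2·1/15
 = 4/15 + 7/10 + 4/15 + 1/10 + 0 + 1/6 + 2/15
 = 49/30

1.633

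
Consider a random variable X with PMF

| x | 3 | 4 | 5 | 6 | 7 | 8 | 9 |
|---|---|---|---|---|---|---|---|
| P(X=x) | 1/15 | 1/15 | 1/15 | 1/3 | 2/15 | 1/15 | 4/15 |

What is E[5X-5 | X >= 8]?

P(X >= 8) = 1/15 + 4/15 = 1/3.
E[5X-5 | X >= 8] = [35·1/15 + 40·4/15] / (1/3)
 = 13 / (1/3)
 = 39

39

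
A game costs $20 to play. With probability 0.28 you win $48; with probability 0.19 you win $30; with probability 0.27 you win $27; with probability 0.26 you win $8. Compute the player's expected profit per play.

E[payout] = 48·0.28 + 30·0.19 + 27·0.27 + 8·0.26
 = 13.44 + 5.7 + 7.29 + 2.08
 = 28.51
Net = 28.51 - 20 = 8.51

8.51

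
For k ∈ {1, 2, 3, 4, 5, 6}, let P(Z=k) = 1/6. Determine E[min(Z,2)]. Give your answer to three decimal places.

E[min(Z,2)] = Σ min(z,2)·P(Z=z)
 = 1·1/6 + 2·1/6 + 2·1/6 + 2·1/6 + 2·1/6 + 2·1/6
 = 1/6 + 1/3 + 1/3 + 1/3 + 1/3 + 1/3
 = 11/6

1.833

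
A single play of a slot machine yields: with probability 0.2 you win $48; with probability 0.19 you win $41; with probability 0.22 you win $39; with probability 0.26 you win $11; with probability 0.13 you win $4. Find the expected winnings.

E[payout] = 48·0.2 + 41·0.19 + 39·0.22 + 11·0.26 + 4·0.13
 = 9.6 + 7.79 + 8.58 + 2.86 + 0.52
 = 29.35

29.35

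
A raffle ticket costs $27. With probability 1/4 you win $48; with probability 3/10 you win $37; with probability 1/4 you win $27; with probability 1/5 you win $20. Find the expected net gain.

E[payout] = 48·1/4 + 37·3/10 + 27·1/4 + 20·1/5
 = 12 + 111/10 + 27/4 + 4
 = 677/20
Net = 677/20 - 27 = 137/20

6.85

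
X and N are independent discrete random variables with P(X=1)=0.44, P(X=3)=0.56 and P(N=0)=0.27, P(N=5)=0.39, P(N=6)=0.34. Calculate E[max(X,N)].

4.5624

E[max(X,N)] = Σ_x Σ_n max(x,n) · P(X=x)P(N=n)
 = 1·0.1188 + 5·0.1716 + 6·0.1496 + 3·0.1512 + 5·0.2184 + 6·0.1904
 = 0.1188 + 0.858 + 0.8976 + 0.4536 + 1.092 + 1.1424
 = 4.5624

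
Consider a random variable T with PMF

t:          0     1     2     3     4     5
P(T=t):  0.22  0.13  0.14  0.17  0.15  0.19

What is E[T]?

2.47

E[T] = Σ t·P(T=t)
 = 0·0.22 + 1·0.13 + 2·0.14 + 3·0.17 + 4·0.15 + 5·0.19
 = 0 + 0.13 + 0.28 + 0.51 + 0.6 + 0.95
 = 2.47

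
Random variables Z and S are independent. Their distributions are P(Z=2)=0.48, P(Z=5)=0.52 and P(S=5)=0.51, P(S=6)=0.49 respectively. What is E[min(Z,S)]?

3.56

E[min(Z,S)] = Σ_z Σ_s min(z,s) · P(Z=z)P(S=s)
 = 2·0.2448 + 2·0.2352 + 5·0.2652 + 5·0.2548
 = 0.4896 + 0.4704 + 1.326 + 1.274
 = 3.56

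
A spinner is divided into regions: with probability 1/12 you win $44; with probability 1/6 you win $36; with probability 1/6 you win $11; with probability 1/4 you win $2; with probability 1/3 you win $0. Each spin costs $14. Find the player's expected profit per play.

E[payout] = 44·1/12 + 36·1/6 + 11·1/6 + 2·1/4 + 0·1/3
 = 11/3 + 6 + 11/6 + 1/2 + 0
 = 12
Net = 12 - 14 = -2

-2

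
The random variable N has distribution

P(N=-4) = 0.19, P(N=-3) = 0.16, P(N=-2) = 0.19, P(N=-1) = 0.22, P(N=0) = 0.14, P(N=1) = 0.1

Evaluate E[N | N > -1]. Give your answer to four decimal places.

P(N > -1) = 0.14 + 0.1 = 0.24.
E[N | N > -1] = [0·0.14 + 1·0.1] / 0.24
 = 0.1 / 0.24
 = 5/12

0.4167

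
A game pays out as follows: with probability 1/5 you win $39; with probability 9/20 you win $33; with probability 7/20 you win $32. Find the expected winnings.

E[payout] = 39·1/5 + 33·9/20 + 32·7/20
 = 39/5 + 297/20 + 56/5
 = 677/20

33.85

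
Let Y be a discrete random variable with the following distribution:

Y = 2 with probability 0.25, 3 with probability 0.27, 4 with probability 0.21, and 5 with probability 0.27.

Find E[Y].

3.5

E[Y] = Σ y·P(Y=y)
 = 2·0.25 + 3·0.27 + 4·0.21 + 5·0.27
 = 0.5 + 0.81 + 0.84 + 1.35
 = 3.5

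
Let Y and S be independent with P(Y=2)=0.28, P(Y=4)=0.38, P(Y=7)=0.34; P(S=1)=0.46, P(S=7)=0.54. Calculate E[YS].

E[YS] = Σ_y Σ_s ys · P(Y=y)P(S=s)
 = 2·0.1288 + 14·0.1512 + 4·0.1748 + 28·0.2052 + 7·0.1564 + 49·0.1836
 = 0.2576 + 2.1168 + 0.6992 + 5.7456 + 1.0948 + 8.9964
 = 18.9104

18.9104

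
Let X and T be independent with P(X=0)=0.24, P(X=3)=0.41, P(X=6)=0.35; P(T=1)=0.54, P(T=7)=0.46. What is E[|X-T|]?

3.2056

E[|X-T|] = Σ_x Σ_t |x-t| · P(X=x)P(T=t)
 = 1·0.1296 + 7·0.1104 + 2·0.2214 + 4·0.1886 + 5·0.189 + 1·0.161
 = 0.1296 + 0.7728 + 0.4428 + 0.7544 + 0.945 + 0.161
 = 3.2056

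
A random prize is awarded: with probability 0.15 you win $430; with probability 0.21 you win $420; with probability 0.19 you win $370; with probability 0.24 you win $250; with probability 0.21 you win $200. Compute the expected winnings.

E[payout] = 430·0.15 + 420·0.21 + 370·0.19 + 250·0.24 + 200·0.21
 = 64.5 + 88.2 + 70.3 + 60 + 42
 = 325

325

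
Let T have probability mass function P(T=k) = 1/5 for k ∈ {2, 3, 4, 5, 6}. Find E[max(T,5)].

E[max(T,5)] = Σ max(t,5)·P(T=t)
 = 5·1/5 + 5·1/5 + 5·1/5 + 5·1/5 + 6·1/5
 = 1 + 1 + 1 + 1 + 6/5
 = 26/5

5.2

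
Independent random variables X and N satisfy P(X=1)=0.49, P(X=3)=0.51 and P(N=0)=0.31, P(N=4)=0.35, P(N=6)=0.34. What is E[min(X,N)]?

1.3938

E[min(X,N)] = Σ_x Σ_n min(x,n) · P(X=x)P(N=n)
 = 0·0.1519 + 1·0.1715 + 1·0.1666 + 0·0.1581 + 3·0.1785 + 3·0.1734
 = 0 + 0.1715 + 0.1666 + 0 + 0.5355 + 0.5202
 = 1.3938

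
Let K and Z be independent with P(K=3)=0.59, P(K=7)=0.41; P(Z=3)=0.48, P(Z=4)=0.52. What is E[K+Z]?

8.16

E[K+Z] = Σ_k Σ_z (k+z) · P(K=k)P(Z=z)
 = 6·0.2832 + 7·0.3068 + 10·0.1968 + 11·0.2132
 = 1.6992 + 2.1476 + 1.968 + 2.3452
 = 8.16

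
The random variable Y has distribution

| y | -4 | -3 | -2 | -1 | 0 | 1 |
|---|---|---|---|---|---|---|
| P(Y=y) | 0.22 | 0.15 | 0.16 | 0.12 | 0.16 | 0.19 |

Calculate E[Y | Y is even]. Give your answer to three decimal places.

-2.222

P(Y is even) = 0.22 + 0.16 + 0.16 = 0.54.
E[Y | Y is even] = [(-4)·0.22 + (-2)·0.16 + 0·0.16] / 0.54
 = -1.2 / 0.54
 = -20/9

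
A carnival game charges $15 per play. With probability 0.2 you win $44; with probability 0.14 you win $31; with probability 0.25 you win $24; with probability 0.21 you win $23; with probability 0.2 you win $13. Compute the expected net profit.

E[payout] = 44·0.2 + 31·0.14 + 24·0.25 + 23·0.21 + 13·0.2
 = 8.8 + 4.34 + 6 + 4.83 + 2.6
 = 26.57
Net = 26.57 - 15 = 11.57

11.57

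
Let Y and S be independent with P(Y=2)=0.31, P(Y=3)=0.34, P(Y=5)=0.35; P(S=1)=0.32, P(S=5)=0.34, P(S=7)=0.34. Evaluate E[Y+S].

E[Y+S] = Σ_y Σ_s (y+s) · P(Y=y)P(S=s)
 = 3·0.0992 + 7·0.1054 + 9·0.1054 + 4·0.1088 + 8·0.1156 + 10·0.1156 + 6·0.112 + 10·0.119 + 12·0.119
 = 0.2976 + 0.7378 + 0.9486 + 0.4352 + 0.9248 + 1.156 + 0.672 + 1.19 + 1.428
 = 7.79

7.79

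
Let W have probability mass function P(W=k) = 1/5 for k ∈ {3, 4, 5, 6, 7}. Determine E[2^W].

E[2^W] = Σ 2^w·P(W=w)
 = 8·1/5 + 16·1/5 + 32·1/5 + 64·1/5 + 128·1/5
 = 8/5 + 16/5 + 32/5 + 64/5 + 128/5
 = 248/5

49.6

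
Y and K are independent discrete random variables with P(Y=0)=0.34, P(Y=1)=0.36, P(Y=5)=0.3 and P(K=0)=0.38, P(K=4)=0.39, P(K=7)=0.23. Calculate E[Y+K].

E[Y+K] = Σ_y Σ_k (y+k) · P(Y=y)P(K=k)
 = 0·0.1292 + 4·0.1326 + 7·0.0782 + 1·0.1368 + 5·0.1404 + 8·0.0828 + 5·0.114 + 9·0.117 + 12·0.069
 = 0 + 0.5304 + 0.5474 + 0.1368 + 0.702 + 0.6624 + 0.57 + 1.053 + 0.828
 = 5.03

5.03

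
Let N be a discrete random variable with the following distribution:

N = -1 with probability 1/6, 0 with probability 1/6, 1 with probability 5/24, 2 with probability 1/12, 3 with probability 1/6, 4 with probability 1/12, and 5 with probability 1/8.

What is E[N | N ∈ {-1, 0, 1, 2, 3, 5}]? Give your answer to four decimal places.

1.4545

P(N ∈ {-1, 0, 1, 2, 3, 5}) = 1/6 + 1/6 + 5/24 + 1/12 + 1/6 + 1/8 = 11/12.
E[N | N ∈ {-1, 0, 1, 2, 3, 5}] = [(-1)·1/6 + 0·1/6 + 1·5/24 + 2·1/12 + 3·1/6 + 5·1/8] / (11/12)
 = 4/3 / (11/12)
 = 16/11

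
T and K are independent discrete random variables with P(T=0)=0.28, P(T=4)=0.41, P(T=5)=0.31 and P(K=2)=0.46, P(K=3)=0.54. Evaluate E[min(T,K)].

E[min(T,K)] = Σ_t Σ_k min(t,k) · P(T=t)P(K=k)
 = 0·0.1288 + 0·0.1512 + 2·0.1886 + 3·0.2214 + 2·0.1426 + 3·0.1674
 = 0 + 0 + 0.3772 + 0.6642 + 0.2852 + 0.5022
 = 1.8288

1.8288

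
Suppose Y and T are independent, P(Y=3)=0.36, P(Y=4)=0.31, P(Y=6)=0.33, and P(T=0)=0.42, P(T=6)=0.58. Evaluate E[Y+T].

E[Y+T] = Σ_y Σ_t (y+t) · P(Y=y)P(T=t)
 = 3·0.1512 + 9·0.2088 + 4·0.1302 + 10·0.1798 + 6·0.1386 + 12·0.1914
 = 0.4536 + 1.8792 + 0.5208 + 1.798 + 0.8316 + 2.2968
 = 7.78

7.78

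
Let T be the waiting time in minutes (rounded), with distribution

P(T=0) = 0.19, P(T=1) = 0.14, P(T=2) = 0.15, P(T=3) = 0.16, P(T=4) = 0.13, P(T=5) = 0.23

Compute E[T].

E[T] = Σ t·P(T=t)
 = 0·0.19 + 1·0.14 + 2·0.15 + 3·0.16 + 4·0.13 + 5·0.23
 = 0 + 0.14 + 0.3 + 0.48 + 0.52 + 1.15
 = 2.59

2.59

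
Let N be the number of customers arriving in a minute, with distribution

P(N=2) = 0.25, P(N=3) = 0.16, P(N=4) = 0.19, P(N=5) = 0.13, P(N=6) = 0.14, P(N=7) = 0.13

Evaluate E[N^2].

20.14

E[N^2] = Σ n^2·P(N=n)
 = 4·0.25 + 9·0.16 + 16·0.19 + 25·0.13 + 36·0.14 + 49·0.13
 = 1 + 1.44 + 3.04 + 3.25 + 5.04 + 6.37
 = 20.14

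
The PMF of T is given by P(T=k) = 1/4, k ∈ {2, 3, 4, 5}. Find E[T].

3.5

E[T] = Σ t·P(T=t)
 = 2·1/4 + 3·1/4 + 4·1/4 + 5·1/4
 = 1/2 + 3/4 + 1 + 5/4
 = 7/2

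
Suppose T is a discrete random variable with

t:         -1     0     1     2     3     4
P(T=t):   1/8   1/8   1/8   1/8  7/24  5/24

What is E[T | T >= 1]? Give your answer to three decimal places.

2.778

P(T >= 1) = 1/8 + 1/8 + 7/24 + 5/24 = 3/4.
E[T | T >= 1] = [1·1/8 + 2·1/8 + 3·7/24 + 4·5/24] / (3/4)
 = 25/12 / (3/4)
 = 25/9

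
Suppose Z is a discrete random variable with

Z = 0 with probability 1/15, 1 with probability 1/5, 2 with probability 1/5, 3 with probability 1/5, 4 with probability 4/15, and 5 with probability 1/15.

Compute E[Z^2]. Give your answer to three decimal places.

8.733

E[Z^2] = Σ z^2·P(Z=z)
 = 0·1/15 + 1·1/5 + 4·1/5 + 9·1/5 + 16·4/15 + 25·1/15
 = 0 + 1/5 + 4/5 + 9/5 + 64/15 + 5/3
 = 131/15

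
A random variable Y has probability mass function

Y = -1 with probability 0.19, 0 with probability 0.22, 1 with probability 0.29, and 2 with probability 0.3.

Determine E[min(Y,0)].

E[min(Y,0)] = Σ min(y,0)·P(Y=y)
 = (-1)·0.19 + 0·0.22 + 0·0.29 + 0·0.3
 = (-0.19) + 0 + 0 + 0
 = -0.19

-0.19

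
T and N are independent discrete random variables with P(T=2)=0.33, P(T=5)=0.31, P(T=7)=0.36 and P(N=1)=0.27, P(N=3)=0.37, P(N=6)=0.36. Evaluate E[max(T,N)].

5.4389

E[max(T,N)] = Σ_t Σ_n max(t,n) · P(T=t)P(N=n)
 = 2·0.0891 + 3·0.1221 + 6·0.1188 + 5·0.0837 + 5·0.1147 + 6·0.1116 + 7·0.0972 + 7·0.1332 + 7·0.1296
 = 0.1782 + 0.3663 + 0.7128 + 0.4185 + 0.5735 + 0.6696 + 0.6804 + 0.9324 + 0.9072
 = 5.4389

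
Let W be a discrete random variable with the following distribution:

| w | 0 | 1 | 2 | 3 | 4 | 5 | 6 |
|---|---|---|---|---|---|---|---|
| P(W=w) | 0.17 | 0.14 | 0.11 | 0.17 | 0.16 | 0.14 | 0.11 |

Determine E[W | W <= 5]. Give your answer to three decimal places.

2.483

P(W <= 5) = 0.17 + 0.14 + 0.11 + 0.17 + 0.16 + 0.14 = 0.89.
E[W | W <= 5] = [0·0.17 + 1·0.14 + 2·0.11 + 3·0.17 + 4·0.16 + 5·0.14] / 0.89
 = 2.21 / 0.89
 = 221/89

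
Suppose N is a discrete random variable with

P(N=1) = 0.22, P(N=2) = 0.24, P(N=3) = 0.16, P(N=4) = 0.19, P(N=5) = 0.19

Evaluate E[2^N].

E[2^N] = Σ 2^n·P(N=n)
 = 2·0.22 + 4·0.24 + 8·0.16 + 16·0.19 + 32·0.19
 = 0.44 + 0.96 + 1.28 + 3.04 + 6.08
 = 11.8

11.8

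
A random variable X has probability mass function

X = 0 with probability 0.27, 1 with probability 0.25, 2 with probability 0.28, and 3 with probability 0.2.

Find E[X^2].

3.17

E[X^2] = Σ x^2·P(X=x)
 = 0·0.27 + 1·0.25 + 4·0.28 + 9·0.2
 = 0 + 0.25 + 1.12 + 1.8
 = 3.17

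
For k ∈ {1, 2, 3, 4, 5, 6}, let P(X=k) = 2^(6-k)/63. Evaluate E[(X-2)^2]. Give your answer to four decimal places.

1.4286

E[(X-2)^2] = Σ (x-2)^2·P(X=x)
 = 1·32/63 + 0·16/63 + 1·8/63 + 4·4/63 + 9·2/63 + 16·1/63
 = 32/63 + 0 + 8/63 + 16/63 + 2/7 + 16/63
 = 10/7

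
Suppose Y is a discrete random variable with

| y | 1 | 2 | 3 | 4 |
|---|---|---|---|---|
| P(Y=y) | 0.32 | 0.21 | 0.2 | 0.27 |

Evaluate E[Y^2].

E[Y^2] = Σ y^2·P(Y=y)
 = 1·0.32 + 4·0.21 + 9·0.2 + 16·0.27
 = 0.32 + 0.84 + 1.8 + 4.32
 = 7.28

7.28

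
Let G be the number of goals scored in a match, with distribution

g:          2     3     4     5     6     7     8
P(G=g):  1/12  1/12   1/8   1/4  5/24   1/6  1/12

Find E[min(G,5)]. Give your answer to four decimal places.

E[min(G,5)] = Σ min(g,5)·P(G=g)
 = 2·1/12 + 3·1/12 + 4·1/8 + 5·1/4 + 5·5/24 + 5·1/6 + 5·1/12
 = 1/6 + 1/4 + 1/2 + 5/4 + 25/24 + 5/6 + 5/12
 = 107/24

4.4583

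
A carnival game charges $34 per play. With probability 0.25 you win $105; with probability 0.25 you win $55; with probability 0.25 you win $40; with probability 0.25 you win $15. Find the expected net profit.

19.75

E[payout] = 105·0.25 + 55·0.25 + 40·0.25 + 15·0.25
 = 26.25 + 13.75 + 10 + 3.75
 = 53.75
Net = 53.75 - 34 = 19.75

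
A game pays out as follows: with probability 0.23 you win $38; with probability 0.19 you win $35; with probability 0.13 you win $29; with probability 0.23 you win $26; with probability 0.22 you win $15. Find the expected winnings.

28.44

E[payout] = 38·0.23 + 35·0.19 + 29·0.13 + 26·0.23 + 15·0.22
 = 8.74 + 6.65 + 3.77 + 5.98 + 3.3
 = 28.44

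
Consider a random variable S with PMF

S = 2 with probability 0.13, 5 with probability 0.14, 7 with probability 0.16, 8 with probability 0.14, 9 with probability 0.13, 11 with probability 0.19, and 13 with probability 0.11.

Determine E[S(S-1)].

65.04

E[S(S-1)] = Σ s(s-1)·P(S=s)
 = 2·0.13 + 20·0.14 + 42·0.16 + 56·0.14 + 72·0.13 + 110·0.19 + 156·0.11
 = 0.26 + 2.8 + 6.72 + 7.84 + 9.36 + 20.9 + 17.16
 = 65.04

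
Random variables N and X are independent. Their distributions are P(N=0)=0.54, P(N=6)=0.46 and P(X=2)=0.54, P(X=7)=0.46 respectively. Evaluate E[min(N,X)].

E[min(N,X)] = Σ_n Σ_x min(n,x) · P(N=n)P(X=x)
 = 0·0.2916 + 0·0.2484 + 2·0.2484 + 6·0.2116
 = 0 + 0 + 0.4968 + 1.2696
 = 1.7664

1.7664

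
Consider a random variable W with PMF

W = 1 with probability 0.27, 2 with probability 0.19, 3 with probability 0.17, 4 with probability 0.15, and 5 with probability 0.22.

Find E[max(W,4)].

4.22

E[max(W,4)] = Σ max(w,4)·P(W=w)
 = 4·0.27 + 4·0.19 + 4·0.17 + 4·0.15 + 5·0.22
 = 1.08 + 0.76 + 0.68 + 0.6 + 1.1
 = 4.22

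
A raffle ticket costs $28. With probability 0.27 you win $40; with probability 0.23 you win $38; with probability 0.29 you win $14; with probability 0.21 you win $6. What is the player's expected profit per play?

E[payout] = 40·0.27 + 38·0.23 + 14·0.29 + 6·0.21
 = 10.8 + 8.74 + 4.06 + 1.26
 = 24.86
Net = 24.86 - 28 = -3.14

-3.14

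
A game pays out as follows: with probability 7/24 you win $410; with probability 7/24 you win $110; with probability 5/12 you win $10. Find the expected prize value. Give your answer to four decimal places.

155.8333

E[payout] = 410·7/24 + 110·7/24 + 10·5/12
 = 1435/12 + 385/12 + 25/6
 = 935/6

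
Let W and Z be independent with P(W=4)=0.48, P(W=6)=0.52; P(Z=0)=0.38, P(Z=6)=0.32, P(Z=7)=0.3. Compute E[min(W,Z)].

3.1248

E[min(W,Z)] = Σ_w Σ_z min(w,z) · P(W=w)P(Z=z)
 = 0·0.1824 + 4·0.1536 + 4·0.144 + 0·0.1976 + 6·0.1664 + 6·0.156
 = 0 + 0.6144 + 0.576 + 0 + 0.9984 + 0.936
 = 3.1248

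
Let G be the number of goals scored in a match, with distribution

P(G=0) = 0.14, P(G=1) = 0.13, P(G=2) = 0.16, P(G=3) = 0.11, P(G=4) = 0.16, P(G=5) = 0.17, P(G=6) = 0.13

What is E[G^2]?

13.25

E[G^2] = Σ g^2·P(G=g)
 = 0·0.14 + 1·0.13 + 4·0.16 + 9·0.11 + 16·0.16 + 25·0.17 + 36·0.13
 = 0 + 0.13 + 0.64 + 0.99 + 2.56 + 4.25 + 4.68
 = 13.25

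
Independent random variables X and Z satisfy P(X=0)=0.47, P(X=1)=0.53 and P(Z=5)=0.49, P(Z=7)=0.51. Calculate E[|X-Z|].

E[|X-Z|] = Σ_x Σ_z |x-z| · P(X=x)P(Z=z)
 = 5·0.2303 + 7·0.2397 + 4·0.2597 + 6·0.2703
 = 1.1515 + 1.6779 + 1.0388 + 1.6218
 = 5.49

5.49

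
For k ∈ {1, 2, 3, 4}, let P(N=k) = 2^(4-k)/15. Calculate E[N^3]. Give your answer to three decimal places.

E[N^3] = Σ n^3·P(N=n)
 = 1·8/15 + 8·4/15 + 27·2/15 + 64·1/15
 = 8/15 + 32/15 + 18/5 + 64/15
 = 158/15

10.533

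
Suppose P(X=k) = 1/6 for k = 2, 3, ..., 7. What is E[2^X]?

E[2^X] = Σ 2^x·P(X=x)
 = 4·1/6 + 8·1/6 + 16·1/6 + 32·1/6 + 64·1/6 + 128·1/6
 = 2/3 + 4/3 + 8/3 + 16/3 + 32/3 + 64/3
 = 42

42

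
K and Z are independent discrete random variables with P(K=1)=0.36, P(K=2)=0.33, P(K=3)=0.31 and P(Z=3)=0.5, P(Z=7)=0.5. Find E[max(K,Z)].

E[max(K,Z)] = Σ_k Σ_z max(k,z) · P(K=k)P(Z=z)
 = 3·0.18 + 7·0.18 + 3·0.165 + 7·0.165 + 3·0.155 + 7·0.155
 = 0.54 + 1.26 + 0.495 + 1.155 + 0.465 + 1.085
 = 5

5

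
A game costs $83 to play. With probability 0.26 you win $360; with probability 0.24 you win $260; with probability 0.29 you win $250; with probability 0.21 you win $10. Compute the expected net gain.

E[payout] = 360·0.26 + 260·0.24 + 250·0.29 + 10·0.21
 = 93.6 + 62.4 + 72.5 + 2.1
 = 230.6
Net = 230.6 - 83 = 147.6

147.6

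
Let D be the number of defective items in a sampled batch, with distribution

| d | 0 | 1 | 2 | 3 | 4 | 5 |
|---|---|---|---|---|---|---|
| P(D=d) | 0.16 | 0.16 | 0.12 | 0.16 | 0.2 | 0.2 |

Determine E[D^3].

43.24

E[D^3] = Σ d^3·P(D=d)
 = 0·0.16 + 1·0.16 + 8·0.12 + 27·0.16 + 64·0.2 + 125·0.2
 = 0 + 0.16 + 0.96 + 4.32 + 12.8 + 25
 = 43.24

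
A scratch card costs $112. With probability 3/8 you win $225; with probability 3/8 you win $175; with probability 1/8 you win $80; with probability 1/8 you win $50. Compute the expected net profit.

54.25

E[payout] = 225·3/8 + 175·3/8 + 80·1/8 + 50·1/8
 = 675/8 + 525/8 + 10 + 25/4
 = 665/4
Net = 665/4 - 112 = 217/4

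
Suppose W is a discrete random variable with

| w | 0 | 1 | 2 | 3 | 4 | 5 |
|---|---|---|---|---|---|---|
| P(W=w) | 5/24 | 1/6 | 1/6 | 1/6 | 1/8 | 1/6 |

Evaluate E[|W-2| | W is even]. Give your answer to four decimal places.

1.3333

P(W is even) = 5/24 + 1/6 + 1/8 = 1/2.
E[|W-2| | W is even] = [2·5/24 + 0·1/6 + 2·1/8] / (1/2)
 = 2/3 / (1/2)
 = 4/3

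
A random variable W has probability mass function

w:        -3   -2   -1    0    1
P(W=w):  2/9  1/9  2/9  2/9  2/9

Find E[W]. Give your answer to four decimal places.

E[W] = Σ w·P(W=w)
 = (-3)·2/9 + (-2)·1/9 + (-1)·2/9 + 0·2/9 + 1·2/9
 = (-2/3) + (-2/9) + (-2/9) + 0 + 2/9
 = -8/9

-0.8889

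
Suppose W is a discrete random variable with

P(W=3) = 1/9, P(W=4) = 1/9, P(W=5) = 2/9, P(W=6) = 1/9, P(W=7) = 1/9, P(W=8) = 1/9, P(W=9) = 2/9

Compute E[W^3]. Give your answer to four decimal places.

E[W^3] = Σ w^3·P(W=w)
 = 27·1/9 + 64·1/9 + 125·2/9 + 216·1/9 + 343·1/9 + 512·1/9 + 729·2/9
 = 3 + 64/9 + 250/9 + 24 + 343/9 + 512/9 + 162
 = 2870/9

318.8889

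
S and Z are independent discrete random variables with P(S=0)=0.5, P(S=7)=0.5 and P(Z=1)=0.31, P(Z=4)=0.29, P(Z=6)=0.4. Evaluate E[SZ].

13.545

E[SZ] = Σ_s Σ_z sz · P(S=s)P(Z=z)
 = 0·0.155 + 0·0.145 + 0·0.2 + 7·0.155 + 28·0.145 + 42·0.2
 = 0 + 0 + 0 + 1.085 + 4.06 + 8.4
 = 13.545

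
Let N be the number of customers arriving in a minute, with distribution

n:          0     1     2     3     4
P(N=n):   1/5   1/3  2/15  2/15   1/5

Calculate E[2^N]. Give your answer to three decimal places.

E[2^N] = Σ 2^n·P(N=n)
 = 1·1/5 + 2·1/3 + 4·2/15 + 8·2/15 + 16·1/5
 = 1/5 + 2/3 + 8/15 + 16/15 + 16/5
 = 17/3

5.667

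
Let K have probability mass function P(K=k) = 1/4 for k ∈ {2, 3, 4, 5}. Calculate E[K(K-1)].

E[K(K-1)] = Σ k(k-1)·P(K=k)
 = 2·1/4 + 6·1/4 + 12·1/4 + 20·1/4
 = 1/2 + 3/2 + 3 + 5
 = 10

10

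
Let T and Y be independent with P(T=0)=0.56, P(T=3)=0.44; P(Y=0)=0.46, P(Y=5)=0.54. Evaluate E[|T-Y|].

E[|T-Y|] = Σ_t Σ_y |t-y| · P(T=t)P(Y=y)
 = 0·0.2576 + 5·0.3024 + 3·0.2024 + 2·0.2376
 = 0 + 1.512 + 0.6072 + 0.4752
 = 2.5944

2.5944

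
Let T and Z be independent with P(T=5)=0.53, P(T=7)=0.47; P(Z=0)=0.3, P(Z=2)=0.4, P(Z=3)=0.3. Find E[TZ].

E[TZ] = Σ_t Σ_z tz · P(T=t)P(Z=z)
 = 0·0.159 + 10·0.212 + 15·0.159 + 0·0.141 + 14·0.188 + 21·0.141
 = 0 + 2.12 + 2.385 + 0 + 2.632 + 2.961
 = 10.098

10.098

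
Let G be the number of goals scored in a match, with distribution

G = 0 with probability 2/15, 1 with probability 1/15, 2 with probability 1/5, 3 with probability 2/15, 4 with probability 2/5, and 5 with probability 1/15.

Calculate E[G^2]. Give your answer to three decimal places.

10.133

E[G^2] = Σ g^2·P(G=g)
 = 0·2/15 + 1·1/15 + 4·1/5 + 9·2/15 + 16·2/5 + 25·1/15
 = 0 + 1/15 + 4/5 + 6/5 + 32/5 + 5/3
 = 152/15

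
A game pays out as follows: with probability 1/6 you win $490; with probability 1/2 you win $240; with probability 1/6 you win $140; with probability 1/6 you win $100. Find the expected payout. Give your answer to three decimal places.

E[payout] = 490·1/6 + 240·1/2 + 140·1/6 + 100·1/6
 = 245/3 + 120 + 70/3 + 50/3
 = 725/3

241.667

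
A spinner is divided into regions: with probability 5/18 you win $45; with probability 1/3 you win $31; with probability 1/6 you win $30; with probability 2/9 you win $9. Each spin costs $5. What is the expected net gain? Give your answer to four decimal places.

24.8333

E[payout] = 45·5/18 + 31·1/3 + 30·1/6 + 9·2/9
 = 25/2 + 31/3 + 5 + 2
 = 179/6
Net = 179/6 - 5 = 149/6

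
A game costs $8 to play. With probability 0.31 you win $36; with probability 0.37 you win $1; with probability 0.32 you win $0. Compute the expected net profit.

3.53

E[payout] = 36·0.31 + 1·0.37 + 0·0.32
 = 11.16 + 0.37 + 0
 = 11.53
Net = 11.53 - 8 = 3.53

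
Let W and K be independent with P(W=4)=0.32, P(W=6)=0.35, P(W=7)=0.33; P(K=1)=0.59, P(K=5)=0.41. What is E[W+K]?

E[W+K] = Σ_w Σ_k (w+k) · P(W=w)P(K=k)
 = 5·0.1888 + 9·0.1312 + 7·0.2065 + 11·0.1435 + 8·0.1947 + 12·0.1353
 = 0.944 + 1.1808 + 1.4455 + 1.5785 + 1.5576 + 1.6236
 = 8.33

8.33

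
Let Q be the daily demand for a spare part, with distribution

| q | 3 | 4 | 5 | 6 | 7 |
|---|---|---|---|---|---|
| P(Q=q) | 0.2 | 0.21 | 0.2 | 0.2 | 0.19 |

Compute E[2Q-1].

8.94

E[2Q-1] = Σ (2q-1)·P(Q=q)
 = 5·0.2 + 7·0.21 + 9·0.2 + 11·0.2 + 13·0.19
 = 1 + 1.47 + 1.8 + 2.2 + 2.47
 = 8.94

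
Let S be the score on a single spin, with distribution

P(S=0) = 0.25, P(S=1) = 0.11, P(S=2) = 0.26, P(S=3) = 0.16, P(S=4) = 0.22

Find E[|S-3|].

1.45

E[|S-3|] = Σ |s-3|·P(S=s)
 = 3·0.25 + 2·0.11 + 1·0.26 + 0·0.16 + 1·0.22
 = 0.75 + 0.22 + 0.26 + 0 + 0.22
 = 1.45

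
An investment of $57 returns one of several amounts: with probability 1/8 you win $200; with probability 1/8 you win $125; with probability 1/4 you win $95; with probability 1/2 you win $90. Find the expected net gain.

E[payout] = 200·1/8 + 125·1/8 + 95·1/4 + 90·1/2
 = 25 + 125/8 + 95/4 + 45
 = 875/8
Net = 875/8 - 57 = 419/8

52.375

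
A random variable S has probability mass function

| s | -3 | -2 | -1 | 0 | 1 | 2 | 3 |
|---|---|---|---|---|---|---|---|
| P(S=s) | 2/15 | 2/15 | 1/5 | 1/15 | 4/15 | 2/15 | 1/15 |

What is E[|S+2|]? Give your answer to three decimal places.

E[|S+2|] = Σ |s+2|·P(S=s)
 = 1·2/15 + 0·2/15 + 1·1/5 + 2·1/15 + 3·4/15 + 4·2/15 + 5·1/15
 = 2/15 + 0 + 1/5 + 2/15 + 4/5 + 8/15 + 1/3
 = 32/15

2.133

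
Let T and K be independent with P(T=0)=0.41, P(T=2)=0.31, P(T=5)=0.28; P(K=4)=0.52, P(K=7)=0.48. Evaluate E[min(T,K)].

E[min(T,K)] = Σ_t Σ_k min(t,k) · P(T=t)P(K=k)
 = 0·0.2132 + 0·0.1968 + 2·0.1612 + 2·0.1488 + 4·0.1456 + 5·0.1344
 = 0 + 0 + 0.3224 + 0.2976 + 0.5824 + 0.672
 = 1.8744

1.8744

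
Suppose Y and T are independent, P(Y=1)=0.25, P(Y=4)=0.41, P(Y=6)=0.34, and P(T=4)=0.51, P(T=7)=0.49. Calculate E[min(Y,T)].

3.5832

E[min(Y,T)] = Σ_y Σ_t min(y,t) · P(Y=y)P(T=t)
 = 1·0.1275 + 1·0.1225 + 4·0.2091 + 4·0.2009 + 4·0.1734 + 6·0.1666
 = 0.1275 + 0.1225 + 0.8364 + 0.8036 + 0.6936 + 0.9996
 = 3.5832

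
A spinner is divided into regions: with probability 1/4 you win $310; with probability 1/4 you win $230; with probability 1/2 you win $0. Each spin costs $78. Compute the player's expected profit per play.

E[payout] = 310·1/4 + 230·1/4 + 0·1/2
 = 155/2 + 115/2 + 0
 = 135
Net = 135 - 78 = 57

57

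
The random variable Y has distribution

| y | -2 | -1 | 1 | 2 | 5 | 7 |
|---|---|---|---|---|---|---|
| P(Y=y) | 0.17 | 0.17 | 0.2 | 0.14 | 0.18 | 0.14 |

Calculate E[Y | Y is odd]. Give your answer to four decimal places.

P(Y is odd) = 0.17 + 0.2 + 0.18 + 0.14 = 0.69.
E[Y | Y is odd] = [(-1)·0.17 + 1·0.2 + 5·0.18 + 7·0.14] / 0.69
 = 1.91 / 0.69
 = 191/69

2.7681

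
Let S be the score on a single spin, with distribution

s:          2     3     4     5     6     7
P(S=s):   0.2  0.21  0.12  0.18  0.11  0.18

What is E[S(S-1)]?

E[S(S-1)] = Σ s(s-1)·P(S=s)
 = 2·0.2 + 6·0.21 + 12·0.12 + 20·0.18 + 30·0.11 + 42·0.18
 = 0.4 + 1.26 + 1.44 + 3.6 + 3.3 + 7.56
 = 17.56

17.56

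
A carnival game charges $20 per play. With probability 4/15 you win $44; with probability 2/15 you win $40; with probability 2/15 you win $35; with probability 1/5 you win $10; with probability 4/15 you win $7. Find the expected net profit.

E[payout] = 44·4/15 + 40·2/15 + 35·2/15 + 10·1/5 + 7·4/15
 = 176/15 + 16/3 + 14/3 + 2 + 28/15
 = 128/5
Net = 128/5 - 20 = 28/5

5.6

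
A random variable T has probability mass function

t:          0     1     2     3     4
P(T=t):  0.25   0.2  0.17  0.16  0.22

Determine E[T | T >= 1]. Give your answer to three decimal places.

2.533

P(T >= 1) = 0.2 + 0.17 + 0.16 + 0.22 = 0.75.
E[T | T >= 1] = [1·0.2 + 2·0.17 + 3·0.16 + 4·0.22] / 0.75
 = 1.9 / 0.75
 = 38/15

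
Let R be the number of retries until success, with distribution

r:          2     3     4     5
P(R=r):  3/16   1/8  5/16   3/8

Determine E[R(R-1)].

12.375

E[R(R-1)] = Σ r(r-1)·P(R=r)
 = 2·3/16 + 6·1/8 + 12·5/16 + 20·3/8
 = 3/8 + 3/4 + 15/4 + 15/2
 = 99/8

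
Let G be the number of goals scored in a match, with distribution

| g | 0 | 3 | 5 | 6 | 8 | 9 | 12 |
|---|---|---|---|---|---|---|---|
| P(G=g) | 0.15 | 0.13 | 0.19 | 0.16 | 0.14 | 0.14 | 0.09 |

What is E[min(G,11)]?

5.67

E[min(G,11)] = Σ min(g,11)·P(G=g)
 = 0·0.15 + 3·0.13 + 5·0.19 + 6·0.16 + 8·0.14 + 9·0.14 + 11·0.09
 = 0 + 0.39 + 0.95 + 0.96 + 1.12 + 1.26 + 0.99
 = 5.67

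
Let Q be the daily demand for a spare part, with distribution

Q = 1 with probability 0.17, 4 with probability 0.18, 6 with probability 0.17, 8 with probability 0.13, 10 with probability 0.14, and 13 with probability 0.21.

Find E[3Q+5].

E[3Q+5] = Σ (3q+5)·P(Q=q)
 = 8·0.17 + 17·0.18 + 23·0.17 + 29·0.13 + 35·0.14 + 44·0.21
 = 1.36 + 3.06 + 3.91 + 3.77 + 4.9 + 9.24
 = 26.24

26.24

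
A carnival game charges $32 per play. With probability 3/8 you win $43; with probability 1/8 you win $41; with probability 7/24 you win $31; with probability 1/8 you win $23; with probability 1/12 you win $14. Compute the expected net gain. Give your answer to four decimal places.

2.3333

E[payout] = 43·3/8 + 41·1/8 + 31·7/24 + 23·1/8 + 14·1/12
 = 129/8 + 41/8 + 217/24 + 23/8 + 7/6
 = 103/3
Net = 103/3 - 32 = 7/3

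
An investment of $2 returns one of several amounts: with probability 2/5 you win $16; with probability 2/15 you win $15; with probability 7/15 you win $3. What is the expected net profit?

E[payout] = 16·2/5 + 15·2/15 + 3·7/15
 = 32/5 + 2 + 7/5
 = 49/5
Net = 49/5 - 2 = 39/5

7.8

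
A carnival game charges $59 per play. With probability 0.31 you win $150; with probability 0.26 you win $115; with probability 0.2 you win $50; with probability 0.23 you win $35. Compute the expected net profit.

E[payout] = 150·0.31 + 115·0.26 + 50·0.2 + 35·0.23
 = 46.5 + 29.9 + 10 + 8.05
 = 94.45
Net = 94.45 - 59 = 35.45

35.45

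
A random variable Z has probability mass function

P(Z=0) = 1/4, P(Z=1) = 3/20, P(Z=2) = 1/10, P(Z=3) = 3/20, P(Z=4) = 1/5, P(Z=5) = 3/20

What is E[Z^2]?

8.85

E[Z^2] = Σ z^2·P(Z=z)
 = 0·1/4 + 1·3/20 + 4·1/10 + 9·3/20 + 16·1/5 + 25·3/20
 = 0 + 3/20 + 2/5 + 27/20 + 16/5 + 15/4
 = 177/20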